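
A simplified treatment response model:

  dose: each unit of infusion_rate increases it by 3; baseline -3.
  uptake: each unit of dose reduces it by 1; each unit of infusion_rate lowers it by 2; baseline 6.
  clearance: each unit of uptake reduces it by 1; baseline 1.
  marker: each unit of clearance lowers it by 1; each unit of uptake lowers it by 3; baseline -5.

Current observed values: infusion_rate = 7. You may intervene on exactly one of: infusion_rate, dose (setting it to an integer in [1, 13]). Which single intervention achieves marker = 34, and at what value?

Intervening on infusion_rate: marker = 10*infusion_rate - 24. Reaching 34 requires infusion_rate = 29/5, not an integer.
Intervening on dose: with other inputs at their observed values, marker = 2*dose + 10. Solving for 34 gives dose = 12, within [1, 13].

set dose = 12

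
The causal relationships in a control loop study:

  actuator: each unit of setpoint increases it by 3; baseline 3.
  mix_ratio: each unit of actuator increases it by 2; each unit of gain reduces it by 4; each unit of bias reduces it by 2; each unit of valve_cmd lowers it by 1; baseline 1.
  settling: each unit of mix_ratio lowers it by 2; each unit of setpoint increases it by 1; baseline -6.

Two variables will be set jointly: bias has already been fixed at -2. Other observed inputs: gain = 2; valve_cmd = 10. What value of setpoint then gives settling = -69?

With bias held at -2:
Substituting into the mix_ratio equation gives mix_ratio = 6*setpoint - 7.
So settling = -11*setpoint + 8.
Solve -11*setpoint + 8 = -69: setpoint = (-69 - 8) / -11 = 7.

setpoint = 7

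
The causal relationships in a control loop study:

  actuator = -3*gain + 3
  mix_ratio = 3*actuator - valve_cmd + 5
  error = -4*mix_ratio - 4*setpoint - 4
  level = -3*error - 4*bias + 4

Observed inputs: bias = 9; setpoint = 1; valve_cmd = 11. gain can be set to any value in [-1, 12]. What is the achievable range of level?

-1268 to 136

Substituting into the mix_ratio equation gives mix_ratio = -9*gain + 3.
Substituting into the error equation gives error = 36*gain - 20.
This gives level = -108*gain + 28.
Linear in gain, so extremes are at the endpoints: gain = -1 gives level = 136; gain = 12 gives level = -1268.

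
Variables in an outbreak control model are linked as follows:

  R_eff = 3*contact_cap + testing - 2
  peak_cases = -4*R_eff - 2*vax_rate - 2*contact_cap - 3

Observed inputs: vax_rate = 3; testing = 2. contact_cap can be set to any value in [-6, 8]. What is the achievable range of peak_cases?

-121 to 75

Substituting into the R_eff equation gives R_eff = 3*contact_cap.
peak_cases becomes -14*contact_cap - 9.
Linear in contact_cap, so extremes are at the endpoints: contact_cap = -6 gives peak_cases = 75; contact_cap = 8 gives peak_cases = -121.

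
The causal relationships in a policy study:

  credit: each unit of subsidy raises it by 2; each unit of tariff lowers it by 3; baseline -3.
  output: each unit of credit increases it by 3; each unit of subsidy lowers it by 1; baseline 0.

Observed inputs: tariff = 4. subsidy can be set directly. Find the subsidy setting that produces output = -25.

Substituting into the credit equation gives credit = 2*subsidy - 15.
Substituting into the output equation gives output = 5*subsidy - 45.
Solve 5*subsidy - 45 = -25: subsidy = (-25 + 45) / 5 = 4.

subsidy = 4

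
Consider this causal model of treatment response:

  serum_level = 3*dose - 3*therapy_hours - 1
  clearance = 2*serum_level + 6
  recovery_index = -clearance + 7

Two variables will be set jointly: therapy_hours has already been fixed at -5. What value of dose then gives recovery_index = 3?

dose = -5

With therapy_hours held at -5:
Substituting into the serum_level equation gives serum_level = 3*dose + 14.
This gives clearance = 6*dose + 34.
So recovery_index = -6*dose - 27.
Solve -6*dose - 27 = 3: dose = (3 + 27) / -6 = -5.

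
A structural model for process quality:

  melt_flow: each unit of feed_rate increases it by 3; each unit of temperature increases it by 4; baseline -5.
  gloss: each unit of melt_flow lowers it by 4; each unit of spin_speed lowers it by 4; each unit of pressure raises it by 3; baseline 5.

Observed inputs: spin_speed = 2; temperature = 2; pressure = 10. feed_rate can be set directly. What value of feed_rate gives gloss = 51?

feed_rate = -3

Substituting into the melt_flow equation gives melt_flow = 3*feed_rate + 3.
So gloss = -12*feed_rate + 15.
Solve -12*feed_rate + 15 = 51: feed_rate = (51 - 15) / -12 = -3.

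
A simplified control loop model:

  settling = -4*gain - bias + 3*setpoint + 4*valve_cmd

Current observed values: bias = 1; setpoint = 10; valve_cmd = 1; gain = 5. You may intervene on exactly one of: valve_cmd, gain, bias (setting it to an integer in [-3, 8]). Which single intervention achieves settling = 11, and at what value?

Intervening on valve_cmd: settling = 4*valve_cmd + 9. Reaching 11 requires valve_cmd = 1/2, not an integer.
Intervening on gain: settling = -4*gain + 33. Reaching 11 requires gain = 11/2, not an integer.
Intervening on bias: with other inputs at their observed values, settling = -bias + 14. Solving for 11 gives bias = 3, within [-3, 8].

set bias = 3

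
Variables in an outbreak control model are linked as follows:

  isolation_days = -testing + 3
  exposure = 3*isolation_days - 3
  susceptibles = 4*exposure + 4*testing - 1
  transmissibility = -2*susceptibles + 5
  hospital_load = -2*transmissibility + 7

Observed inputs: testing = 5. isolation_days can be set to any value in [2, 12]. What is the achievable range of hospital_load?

Intervening on isolation_days fixes its value directly, overriding its dependence on testing.
Substituting into the susceptibles equation gives susceptibles = 12*isolation_days + 7.
This gives transmissibility = -24*isolation_days - 9.
hospital_load becomes 48*isolation_days + 25.
Linear in isolation_days, so extremes are at the endpoints: isolation_days = 2 gives hospital_load = 121; isolation_days = 12 gives hospital_load = 601.

121 to 601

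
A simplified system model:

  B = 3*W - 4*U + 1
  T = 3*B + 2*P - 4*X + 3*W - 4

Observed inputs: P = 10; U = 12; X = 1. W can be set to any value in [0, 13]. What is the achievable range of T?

Substituting into the B equation gives B = 3*W - 47.
Substituting into the T equation gives T = 12*W - 129.
Linear in W, so extremes are at the endpoints: W = 0 gives T = -129; W = 13 gives T = 27.

-129 to 27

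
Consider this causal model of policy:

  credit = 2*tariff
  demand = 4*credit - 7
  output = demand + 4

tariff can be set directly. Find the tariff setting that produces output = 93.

Substituting into the demand equation gives demand = 8*tariff - 7.
This gives output = 8*tariff - 3.
Solve 8*tariff - 3 = 93: tariff = (93 + 3) / 8 = 12.

tariff = 12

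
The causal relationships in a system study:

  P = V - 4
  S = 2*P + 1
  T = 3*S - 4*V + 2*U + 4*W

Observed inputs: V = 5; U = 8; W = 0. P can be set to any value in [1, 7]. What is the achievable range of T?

5 to 41

Intervening on P fixes its value directly, overriding its dependence on V.
Substituting into the T equation gives T = 6*P - 1.
Linear in P, so extremes are at the endpoints: P = 1 gives T = 5; P = 7 gives T = 41.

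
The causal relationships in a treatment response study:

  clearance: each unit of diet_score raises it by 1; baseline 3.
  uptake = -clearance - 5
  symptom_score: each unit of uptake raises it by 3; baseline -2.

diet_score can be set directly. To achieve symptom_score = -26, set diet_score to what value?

diet_score = 0

Substituting into the uptake equation gives uptake = -diet_score - 8.
symptom_score becomes -3*diet_score - 26.
Solve -3*diet_score - 26 = -26: diet_score = (-26 + 26) / -3 = 0.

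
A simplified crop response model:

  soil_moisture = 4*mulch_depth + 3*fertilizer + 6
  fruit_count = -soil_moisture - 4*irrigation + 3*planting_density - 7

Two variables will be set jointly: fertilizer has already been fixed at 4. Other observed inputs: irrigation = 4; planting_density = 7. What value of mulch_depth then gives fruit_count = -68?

With fertilizer held at 4:
Substituting into the soil_moisture equation gives soil_moisture = 4*mulch_depth + 18.
fruit_count becomes -4*mulch_depth - 20.
Solve -4*mulch_depth - 20 = -68: mulch_depth = (-68 + 20) / -4 = 12.

mulch_depth = 12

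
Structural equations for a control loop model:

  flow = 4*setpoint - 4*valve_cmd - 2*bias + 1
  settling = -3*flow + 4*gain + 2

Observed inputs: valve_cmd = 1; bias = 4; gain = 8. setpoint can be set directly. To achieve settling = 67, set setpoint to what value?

Substituting into the flow equation gives flow = 4*setpoint - 11.
Substituting into the settling equation gives settling = -12*setpoint + 67.
Solve -12*setpoint + 67 = 67: setpoint = (67 - 67) / -12 = 0.

setpoint = 0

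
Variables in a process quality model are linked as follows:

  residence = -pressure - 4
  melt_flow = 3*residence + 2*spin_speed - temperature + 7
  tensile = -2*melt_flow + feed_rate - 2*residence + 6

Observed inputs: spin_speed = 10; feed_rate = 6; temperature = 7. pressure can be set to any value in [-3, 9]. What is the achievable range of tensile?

-20 to 76

Substituting into the melt_flow equation gives melt_flow = -3*pressure + 8.
tensile becomes 8*pressure + 4.
Linear in pressure, so extremes are at the endpoints: pressure = -3 gives tensile = -20; pressure = 9 gives tensile = 76.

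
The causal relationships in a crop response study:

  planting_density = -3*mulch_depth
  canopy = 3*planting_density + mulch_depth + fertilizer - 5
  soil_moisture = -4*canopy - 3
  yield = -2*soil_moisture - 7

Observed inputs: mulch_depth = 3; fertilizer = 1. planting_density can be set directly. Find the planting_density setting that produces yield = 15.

planting_density = 1

Intervening on planting_density fixes its value directly, overriding its dependence on mulch_depth.
Substituting into the canopy equation gives canopy = 3*planting_density - 1.
soil_moisture becomes -12*planting_density + 1.
Substituting into the yield equation gives yield = 24*planting_density - 9.
Solve 24*planting_density - 9 = 15: planting_density = (15 + 9) / 24 = 1.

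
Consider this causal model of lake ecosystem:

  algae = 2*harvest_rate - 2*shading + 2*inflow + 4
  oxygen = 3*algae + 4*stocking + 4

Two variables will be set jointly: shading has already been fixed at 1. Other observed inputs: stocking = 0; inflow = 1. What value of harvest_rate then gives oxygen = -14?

With shading held at 1:
Substituting into the algae equation gives algae = 2*harvest_rate + 4.
Substituting into the oxygen equation gives oxygen = 6*harvest_rate + 16.
Solve 6*harvest_rate + 16 = -14: harvest_rate = (-14 - 16) / 6 = -5.

harvest_rate = -5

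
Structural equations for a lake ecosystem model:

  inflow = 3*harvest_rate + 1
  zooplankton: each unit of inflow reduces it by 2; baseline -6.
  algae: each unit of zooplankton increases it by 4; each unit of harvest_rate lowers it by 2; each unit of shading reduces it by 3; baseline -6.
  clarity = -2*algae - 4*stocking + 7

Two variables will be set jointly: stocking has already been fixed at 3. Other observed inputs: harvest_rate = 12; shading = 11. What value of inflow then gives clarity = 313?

inflow = 9

With stocking held at 3:
Intervening on inflow fixes its value directly, overriding its dependence on harvest_rate.
Substituting into the algae equation gives algae = -8*inflow - 87.
clarity becomes 16*inflow + 169.
Solve 16*inflow + 169 = 313: inflow = (313 - 169) / 16 = 9.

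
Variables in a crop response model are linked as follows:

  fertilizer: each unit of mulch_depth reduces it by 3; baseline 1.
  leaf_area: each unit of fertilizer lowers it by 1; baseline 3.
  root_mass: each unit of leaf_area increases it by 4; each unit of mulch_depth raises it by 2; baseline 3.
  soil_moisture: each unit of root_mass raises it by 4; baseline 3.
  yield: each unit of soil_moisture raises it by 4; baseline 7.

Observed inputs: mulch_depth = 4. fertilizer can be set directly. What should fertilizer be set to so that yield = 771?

Intervening on fertilizer fixes its value directly, overriding its dependence on mulch_depth.
Substituting into the root_mass equation gives root_mass = -4*fertilizer + 23.
So soil_moisture = -16*fertilizer + 95.
Substituting into the yield equation gives yield = -64*fertilizer + 387.
Solve -64*fertilizer + 387 = 771: fertilizer = (771 - 387) / -64 = -6.

fertilizer = -6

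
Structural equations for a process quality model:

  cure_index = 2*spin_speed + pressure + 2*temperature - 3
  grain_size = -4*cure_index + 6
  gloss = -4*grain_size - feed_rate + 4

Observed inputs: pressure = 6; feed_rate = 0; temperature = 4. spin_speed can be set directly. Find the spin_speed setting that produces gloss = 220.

spin_speed = 2

Substituting into the cure_index equation gives cure_index = 2*spin_speed + 11.
This gives grain_size = -8*spin_speed - 38.
gloss becomes 32*spin_speed + 156.
Solve 32*spin_speed + 156 = 220: spin_speed = (220 - 156) / 32 = 2.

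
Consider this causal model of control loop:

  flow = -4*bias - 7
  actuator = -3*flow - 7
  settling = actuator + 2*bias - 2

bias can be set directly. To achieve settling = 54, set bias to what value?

Substituting into the actuator equation gives actuator = 12*bias + 14.
Substituting into the settling equation gives settling = 14*bias + 12.
Solve 14*bias + 12 = 54: bias = (54 - 12) / 14 = 3.

bias = 3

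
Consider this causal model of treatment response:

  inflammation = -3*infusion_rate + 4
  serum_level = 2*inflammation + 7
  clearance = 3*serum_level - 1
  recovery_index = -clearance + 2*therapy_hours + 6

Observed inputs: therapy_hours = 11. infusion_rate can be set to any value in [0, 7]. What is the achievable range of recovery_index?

-16 to 110

Substituting into the serum_level equation gives serum_level = -6*infusion_rate + 15.
Substituting into the clearance equation gives clearance = -18*infusion_rate + 44.
Substituting into the recovery_index equation gives recovery_index = 18*infusion_rate - 16.
Linear in infusion_rate, so extremes are at the endpoints: infusion_rate = 0 gives recovery_index = -16; infusion_rate = 7 gives recovery_index = 110.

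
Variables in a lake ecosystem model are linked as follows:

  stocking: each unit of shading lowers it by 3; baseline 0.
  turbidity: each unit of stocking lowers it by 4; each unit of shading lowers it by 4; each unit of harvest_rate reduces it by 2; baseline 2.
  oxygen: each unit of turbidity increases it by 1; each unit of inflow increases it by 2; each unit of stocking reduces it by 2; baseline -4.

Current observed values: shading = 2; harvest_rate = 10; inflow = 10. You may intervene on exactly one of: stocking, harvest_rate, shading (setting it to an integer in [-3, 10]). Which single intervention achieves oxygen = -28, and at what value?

set stocking = 3

Intervening on stocking: with other inputs at their observed values, oxygen = -6*stocking - 10. Solving for -28 gives stocking = 3, within [-3, 10].
Intervening on harvest_rate: oxygen = -2*harvest_rate + 46. Reaching -28 requires harvest_rate = 37, outside [-3, 10].
Intervening on shading: oxygen = 14*shading - 2. Reaching -28 requires shading = -13/7, not an integer.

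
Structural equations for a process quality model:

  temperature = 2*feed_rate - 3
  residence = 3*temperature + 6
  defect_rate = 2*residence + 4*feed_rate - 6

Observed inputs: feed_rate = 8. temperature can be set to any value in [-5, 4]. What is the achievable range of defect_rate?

Intervening on temperature fixes its value directly, overriding its dependence on feed_rate.
Substituting into the defect_rate equation gives defect_rate = 6*temperature + 38.
Linear in temperature, so extremes are at the endpoints: temperature = -5 gives defect_rate = 8; temperature = 4 gives defect_rate = 62.

8 to 62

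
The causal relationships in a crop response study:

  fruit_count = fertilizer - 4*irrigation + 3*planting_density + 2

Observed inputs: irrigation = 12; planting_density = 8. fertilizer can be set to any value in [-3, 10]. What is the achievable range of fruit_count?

Substituting into the fruit_count equation gives fruit_count = fertilizer - 22.
Linear in fertilizer, so extremes are at the endpoints: fertilizer = -3 gives fruit_count = -25; fertilizer = 10 gives fruit_count = -12.

-25 to -12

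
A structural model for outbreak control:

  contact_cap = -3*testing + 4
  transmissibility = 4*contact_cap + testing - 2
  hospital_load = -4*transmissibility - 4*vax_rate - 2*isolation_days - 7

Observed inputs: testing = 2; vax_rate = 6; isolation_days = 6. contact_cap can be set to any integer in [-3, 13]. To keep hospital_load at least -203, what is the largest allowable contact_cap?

Intervening on contact_cap fixes its value directly, overriding its dependence on testing.
Substituting into the transmissibility equation gives transmissibility = 4*contact_cap.
Substituting into the hospital_load equation gives hospital_load = -16*contact_cap - 43.
Require -16*contact_cap - 43 ≥ -203, so contact_cap ≤ 10.
The largest integer in [-3, 13] satisfying this is 10.

contact_cap = 10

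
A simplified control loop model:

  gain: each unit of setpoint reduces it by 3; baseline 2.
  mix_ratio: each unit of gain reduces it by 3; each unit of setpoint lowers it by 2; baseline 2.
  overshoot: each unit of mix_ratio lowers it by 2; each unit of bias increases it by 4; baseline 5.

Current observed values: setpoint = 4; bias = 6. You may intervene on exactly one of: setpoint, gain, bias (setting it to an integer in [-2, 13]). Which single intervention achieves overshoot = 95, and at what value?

set gain = 9

Intervening on setpoint: overshoot = -14*setpoint + 37. Reaching 95 requires setpoint = -29/7, not an integer.
Intervening on gain: with other inputs at their observed values, overshoot = 6*gain + 41. Solving for 95 gives gain = 9, within [-2, 13].
Intervening on bias: overshoot = 4*bias - 43. Reaching 95 requires bias = 69/2, not an integer.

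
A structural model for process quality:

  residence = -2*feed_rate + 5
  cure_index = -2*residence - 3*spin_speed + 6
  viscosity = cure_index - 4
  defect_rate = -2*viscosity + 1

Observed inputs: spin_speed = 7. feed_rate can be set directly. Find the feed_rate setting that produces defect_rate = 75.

feed_rate = -2

Substituting into the cure_index equation gives cure_index = 4*feed_rate - 25.
So viscosity = 4*feed_rate - 29.
Substituting into the defect_rate equation gives defect_rate = -8*feed_rate + 59.
Solve -8*feed_rate + 59 = 75: feed_rate = (75 - 59) / -8 = -2.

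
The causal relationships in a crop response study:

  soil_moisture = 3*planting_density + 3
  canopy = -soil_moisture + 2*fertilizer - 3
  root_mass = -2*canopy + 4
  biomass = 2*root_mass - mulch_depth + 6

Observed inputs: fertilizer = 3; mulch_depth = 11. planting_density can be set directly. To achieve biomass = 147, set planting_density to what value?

Substituting into the canopy equation gives canopy = -3*planting_density.
So root_mass = 6*planting_density + 4.
Substituting into the biomass equation gives biomass = 12*planting_density + 3.
Solve 12*planting_density + 3 = 147: planting_density = (147 - 3) / 12 = 12.

planting_density = 12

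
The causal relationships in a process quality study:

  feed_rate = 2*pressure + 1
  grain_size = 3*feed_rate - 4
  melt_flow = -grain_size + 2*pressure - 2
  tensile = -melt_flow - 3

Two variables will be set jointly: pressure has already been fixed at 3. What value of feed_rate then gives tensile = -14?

With pressure held at 3:
Intervening on feed_rate fixes its value directly, overriding its dependence on pressure.
Substituting into the melt_flow equation gives melt_flow = -3*feed_rate + 8.
This gives tensile = 3*feed_rate - 11.
Solve 3*feed_rate - 11 = -14: feed_rate = (-14 + 11) / 3 = -1.

feed_rate = -1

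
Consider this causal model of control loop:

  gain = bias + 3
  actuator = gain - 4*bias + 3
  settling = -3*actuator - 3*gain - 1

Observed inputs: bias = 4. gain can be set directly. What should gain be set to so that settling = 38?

gain = 0

Intervening on gain fixes its value directly, overriding its dependence on bias.
Substituting into the actuator equation gives actuator = gain - 13.
Substituting into the settling equation gives settling = -6*gain + 38.
Solve -6*gain + 38 = 38: gain = (38 - 38) / -6 = 0.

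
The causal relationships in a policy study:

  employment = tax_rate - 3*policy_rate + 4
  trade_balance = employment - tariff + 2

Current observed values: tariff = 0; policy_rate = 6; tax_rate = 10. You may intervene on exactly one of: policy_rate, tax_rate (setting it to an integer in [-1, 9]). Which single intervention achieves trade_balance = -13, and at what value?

Intervening on policy_rate: trade_balance = -3*policy_rate + 16. Reaching -13 requires policy_rate = 29/3, not an integer.
Intervening on tax_rate: with other inputs at their observed values, trade_balance = tax_rate - 12. Solving for -13 gives tax_rate = -1, within [-1, 9].

set tax_rate = -1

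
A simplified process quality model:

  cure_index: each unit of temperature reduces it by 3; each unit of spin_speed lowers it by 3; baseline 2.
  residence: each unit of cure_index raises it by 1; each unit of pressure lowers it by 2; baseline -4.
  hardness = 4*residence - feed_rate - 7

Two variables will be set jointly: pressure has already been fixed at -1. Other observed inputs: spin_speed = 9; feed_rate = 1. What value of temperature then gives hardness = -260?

temperature = 12

With pressure held at -1:
Substituting into the cure_index equation gives cure_index = -3*temperature - 25.
This gives residence = -3*temperature - 27.
This gives hardness = -12*temperature - 116.
Solve -12*temperature - 116 = -260: temperature = (-260 + 116) / -12 = 12.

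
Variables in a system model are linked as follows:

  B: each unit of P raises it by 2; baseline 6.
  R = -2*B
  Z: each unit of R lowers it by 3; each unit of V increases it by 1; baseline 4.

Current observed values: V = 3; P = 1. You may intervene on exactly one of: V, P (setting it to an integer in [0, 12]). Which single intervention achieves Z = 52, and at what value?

set V = 0

Intervening on V: with other inputs at their observed values, Z = V + 52. Solving for 52 gives V = 0, within [0, 12].
Intervening on P: Z = 12*P + 43. Reaching 52 requires P = 3/4, not an integer.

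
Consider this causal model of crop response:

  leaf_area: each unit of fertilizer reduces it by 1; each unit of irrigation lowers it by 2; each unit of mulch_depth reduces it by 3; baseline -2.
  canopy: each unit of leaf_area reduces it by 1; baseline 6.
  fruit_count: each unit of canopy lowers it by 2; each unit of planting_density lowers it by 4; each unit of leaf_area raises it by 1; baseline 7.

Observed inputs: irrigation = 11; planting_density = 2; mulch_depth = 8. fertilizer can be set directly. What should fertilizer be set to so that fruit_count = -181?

fertilizer = 8

Substituting into the leaf_area equation gives leaf_area = -fertilizer - 48.
Substituting into the canopy equation gives canopy = fertilizer + 54.
fruit_count becomes -3*fertilizer - 157.
Solve -3*fertilizer - 157 = -181: fertilizer = (-181 + 157) / -3 = 8.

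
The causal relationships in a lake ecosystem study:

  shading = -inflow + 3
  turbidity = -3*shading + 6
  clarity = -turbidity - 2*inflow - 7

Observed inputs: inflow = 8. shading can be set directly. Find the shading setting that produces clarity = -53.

shading = -8

Intervening on shading fixes its value directly, overriding its dependence on inflow.
Substituting into the clarity equation gives clarity = 3*shading - 29.
Solve 3*shading - 29 = -53: shading = (-53 + 29) / 3 = -8.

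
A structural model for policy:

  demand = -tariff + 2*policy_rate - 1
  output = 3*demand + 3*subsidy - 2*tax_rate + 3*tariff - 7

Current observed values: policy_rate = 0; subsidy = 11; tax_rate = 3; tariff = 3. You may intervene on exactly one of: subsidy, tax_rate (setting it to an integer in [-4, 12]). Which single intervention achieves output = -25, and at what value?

set subsidy = -3

Intervening on subsidy: with other inputs at their observed values, output = 3*subsidy - 16. Solving for -25 gives subsidy = -3, within [-4, 12].
Intervening on tax_rate: output = -2*tax_rate + 23. Reaching -25 requires tax_rate = 24, outside [-4, 12].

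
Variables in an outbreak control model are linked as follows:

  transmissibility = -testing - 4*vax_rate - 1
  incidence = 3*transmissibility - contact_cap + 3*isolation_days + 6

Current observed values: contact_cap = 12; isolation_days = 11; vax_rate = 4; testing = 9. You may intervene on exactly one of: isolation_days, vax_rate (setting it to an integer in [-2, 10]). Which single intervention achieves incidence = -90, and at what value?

Intervening on isolation_days: with other inputs at their observed values, incidence = 3*isolation_days - 84. Solving for -90 gives isolation_days = -2, within [-2, 10].
Intervening on vax_rate: incidence = -12*vax_rate - 3. Reaching -90 requires vax_rate = 29/4, not an integer.

set isolation_days = -2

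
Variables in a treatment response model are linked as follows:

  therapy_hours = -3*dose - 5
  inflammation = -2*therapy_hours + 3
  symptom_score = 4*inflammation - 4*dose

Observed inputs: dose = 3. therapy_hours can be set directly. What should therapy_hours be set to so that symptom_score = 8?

Intervening on therapy_hours fixes its value directly, overriding its dependence on dose.
Substituting into the symptom_score equation gives symptom_score = -8*therapy_hours.
Solve -8*therapy_hours = 8: therapy_hours = 8 / -8 = -1.

therapy_hours = -1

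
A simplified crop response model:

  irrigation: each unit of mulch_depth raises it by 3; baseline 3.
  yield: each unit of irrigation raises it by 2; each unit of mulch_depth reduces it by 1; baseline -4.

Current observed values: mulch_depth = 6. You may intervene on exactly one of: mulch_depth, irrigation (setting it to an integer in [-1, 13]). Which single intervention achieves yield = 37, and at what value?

Intervening on mulch_depth: with other inputs at their observed values, yield = 5*mulch_depth + 2. Solving for 37 gives mulch_depth = 7, within [-1, 13].
Intervening on irrigation: yield = 2*irrigation - 10. Reaching 37 requires irrigation = 47/2, not an integer.

set mulch_depth = 7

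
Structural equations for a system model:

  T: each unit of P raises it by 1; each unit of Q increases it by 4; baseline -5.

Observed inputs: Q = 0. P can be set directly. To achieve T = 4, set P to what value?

Substituting into the T equation gives T = P - 5.
Solve P - 5 = 4: P = (4 + 5) / 1 = 9.

P = 9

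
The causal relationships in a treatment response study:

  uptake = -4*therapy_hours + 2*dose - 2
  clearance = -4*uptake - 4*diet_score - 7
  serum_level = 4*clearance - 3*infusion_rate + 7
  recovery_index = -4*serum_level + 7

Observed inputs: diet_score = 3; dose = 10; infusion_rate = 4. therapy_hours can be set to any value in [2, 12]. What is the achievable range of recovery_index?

Substituting into the uptake equation gives uptake = -4*therapy_hours + 18.
Substituting into the clearance equation gives clearance = 16*therapy_hours - 91.
Substituting into the serum_level equation gives serum_level = 64*therapy_hours - 369.
This gives recovery_index = -256*therapy_hours + 1483.
Linear in therapy_hours, so extremes are at the endpoints: therapy_hours = 2 gives recovery_index = 971; therapy_hours = 12 gives recovery_index = -1589.

-1589 to 971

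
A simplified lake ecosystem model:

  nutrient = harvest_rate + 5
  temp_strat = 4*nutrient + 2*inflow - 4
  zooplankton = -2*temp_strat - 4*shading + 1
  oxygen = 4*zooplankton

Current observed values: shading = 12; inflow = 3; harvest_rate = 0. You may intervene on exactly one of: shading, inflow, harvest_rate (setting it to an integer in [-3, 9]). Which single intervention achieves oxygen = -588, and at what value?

set harvest_rate = 7

Intervening on shading: oxygen = -16*shading - 172. Reaching -588 requires shading = 26, outside [-3, 9].
Intervening on inflow: oxygen = -16*inflow - 316. Reaching -588 requires inflow = 17, outside [-3, 9].
Intervening on harvest_rate: with other inputs at their observed values, oxygen = -32*harvest_rate - 364. Solving for -588 gives harvest_rate = 7, within [-3, 9].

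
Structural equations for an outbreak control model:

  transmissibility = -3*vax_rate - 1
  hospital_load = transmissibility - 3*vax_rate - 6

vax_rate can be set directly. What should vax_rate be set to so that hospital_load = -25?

vax_rate = 3

Substituting into the hospital_load equation gives hospital_load = -6*vax_rate - 7.
Solve -6*vax_rate - 7 = -25: vax_rate = (-25 + 7) / -6 = 3.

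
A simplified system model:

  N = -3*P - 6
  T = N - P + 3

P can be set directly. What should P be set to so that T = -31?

Substituting into the T equation gives T = -4*P - 3.
Solve -4*P - 3 = -31: P = (-31 + 3) / -4 = 7.

P = 7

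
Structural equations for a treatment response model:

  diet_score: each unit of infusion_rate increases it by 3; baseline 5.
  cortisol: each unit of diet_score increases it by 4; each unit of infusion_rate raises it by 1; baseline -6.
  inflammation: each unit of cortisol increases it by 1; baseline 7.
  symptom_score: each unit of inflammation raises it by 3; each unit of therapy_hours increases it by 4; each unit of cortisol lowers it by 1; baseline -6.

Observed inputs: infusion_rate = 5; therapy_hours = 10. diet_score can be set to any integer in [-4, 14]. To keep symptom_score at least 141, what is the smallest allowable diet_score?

Intervening on diet_score fixes its value directly, overriding its dependence on infusion_rate.
Substituting into the cortisol equation gives cortisol = 4*diet_score - 1.
Substituting into the inflammation equation gives inflammation = 4*diet_score + 6.
Substituting into the symptom_score equation gives symptom_score = 8*diet_score + 53.
Require 8*diet_score + 53 ≥ 141, so diet_score ≥ 11.
The smallest integer in [-4, 14] satisfying this is 11.

diet_score = 11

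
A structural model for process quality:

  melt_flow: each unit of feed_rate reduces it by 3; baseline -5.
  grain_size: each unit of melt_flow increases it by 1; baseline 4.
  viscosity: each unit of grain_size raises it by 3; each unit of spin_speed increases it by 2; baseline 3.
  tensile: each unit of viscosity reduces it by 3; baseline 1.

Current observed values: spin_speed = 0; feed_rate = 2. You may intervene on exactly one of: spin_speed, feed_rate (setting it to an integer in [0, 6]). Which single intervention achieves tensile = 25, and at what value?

set spin_speed = 5

Intervening on spin_speed: with other inputs at their observed values, tensile = -6*spin_speed + 55. Solving for 25 gives spin_speed = 5, within [0, 6].
Intervening on feed_rate: tensile = 27*feed_rate + 1. Reaching 25 requires feed_rate = 8/9, not an integer.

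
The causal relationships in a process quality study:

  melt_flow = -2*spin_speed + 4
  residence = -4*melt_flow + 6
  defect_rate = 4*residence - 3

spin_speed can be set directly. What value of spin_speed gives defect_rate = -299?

Substituting into the residence equation gives residence = 8*spin_speed - 10.
This gives defect_rate = 32*spin_speed - 43.
Solve 32*spin_speed - 43 = -299: spin_speed = (-299 + 43) / 32 = -8.

spin_speed = -8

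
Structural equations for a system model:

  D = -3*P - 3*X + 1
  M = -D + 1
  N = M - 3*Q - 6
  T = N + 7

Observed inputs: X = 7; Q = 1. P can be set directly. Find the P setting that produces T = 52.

Substituting into the D equation gives D = -3*P - 20.
Substituting into the M equation gives M = 3*P + 21.
This gives N = 3*P + 12.
Substituting into the T equation gives T = 3*P + 19.
Solve 3*P + 19 = 52: P = (52 - 19) / 3 = 11.

P = 11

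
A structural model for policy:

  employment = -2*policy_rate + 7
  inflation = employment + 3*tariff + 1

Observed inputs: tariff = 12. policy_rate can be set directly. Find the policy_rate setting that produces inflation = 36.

policy_rate = 4

Substituting into the inflation equation gives inflation = -2*policy_rate + 44.
Solve -2*policy_rate + 44 = 36: policy_rate = (36 - 44) / -2 = 4.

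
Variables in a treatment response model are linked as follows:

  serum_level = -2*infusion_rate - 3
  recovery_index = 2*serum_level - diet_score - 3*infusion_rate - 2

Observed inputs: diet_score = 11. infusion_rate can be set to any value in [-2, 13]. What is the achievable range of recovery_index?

-110 to -5

Substituting into the recovery_index equation gives recovery_index = -7*infusion_rate - 19.
Linear in infusion_rate, so extremes are at the endpoints: infusion_rate = -2 gives recovery_index = -5; infusion_rate = 13 gives recovery_index = -110.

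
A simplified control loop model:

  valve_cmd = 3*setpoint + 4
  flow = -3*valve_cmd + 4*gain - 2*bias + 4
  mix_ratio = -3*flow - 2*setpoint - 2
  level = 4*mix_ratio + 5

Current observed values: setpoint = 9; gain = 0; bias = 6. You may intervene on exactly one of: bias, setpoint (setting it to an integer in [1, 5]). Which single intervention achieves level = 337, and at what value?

Intervening on bias: level = 24*bias + 993. Reaching 337 requires bias = -82/3, not an integer.
Intervening on setpoint: with other inputs at their observed values, level = 100*setpoint + 237. Solving for 337 gives setpoint = 1, within [1, 5].

set setpoint = 1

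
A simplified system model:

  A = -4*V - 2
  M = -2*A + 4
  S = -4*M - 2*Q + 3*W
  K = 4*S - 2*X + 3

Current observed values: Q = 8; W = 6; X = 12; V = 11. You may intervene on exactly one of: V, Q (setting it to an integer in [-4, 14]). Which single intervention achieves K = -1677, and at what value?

Intervening on V: with other inputs at their observed values, K = -128*V - 141. Solving for -1677 gives V = 12, within [-4, 14].
Intervening on Q: K = -8*Q - 1485. Reaching -1677 requires Q = 24, outside [-4, 14].

set V = 12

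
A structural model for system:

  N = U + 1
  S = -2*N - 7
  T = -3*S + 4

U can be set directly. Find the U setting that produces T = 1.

U = -5

Substituting into the S equation gives S = -2*U - 9.
So T = 6*U + 31.
Solve 6*U + 31 = 1: U = (1 - 31) / 6 = -5.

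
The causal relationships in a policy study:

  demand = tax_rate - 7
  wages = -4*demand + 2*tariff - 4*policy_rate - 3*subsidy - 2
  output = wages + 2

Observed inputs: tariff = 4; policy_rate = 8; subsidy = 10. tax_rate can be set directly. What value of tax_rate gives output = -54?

tax_rate = 7

Substituting into the wages equation gives wages = -4*tax_rate - 28.
Substituting into the output equation gives output = -4*tax_rate - 26.
Solve -4*tax_rate - 26 = -54: tax_rate = (-54 + 26) / -4 = 7.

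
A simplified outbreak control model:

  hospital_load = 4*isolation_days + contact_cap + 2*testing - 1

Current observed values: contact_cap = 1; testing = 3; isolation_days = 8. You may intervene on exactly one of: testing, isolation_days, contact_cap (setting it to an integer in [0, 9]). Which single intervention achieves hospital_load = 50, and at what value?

Intervening on testing: with other inputs at their observed values, hospital_load = 2*testing + 32. Solving for 50 gives testing = 9, within [0, 9].
Intervening on isolation_days: hospital_load = 4*isolation_days + 6. Reaching 50 requires isolation_days = 11, outside [0, 9].
Intervening on contact_cap: hospital_load = contact_cap + 37. Reaching 50 requires contact_cap = 13, outside [0, 9].

set testing = 9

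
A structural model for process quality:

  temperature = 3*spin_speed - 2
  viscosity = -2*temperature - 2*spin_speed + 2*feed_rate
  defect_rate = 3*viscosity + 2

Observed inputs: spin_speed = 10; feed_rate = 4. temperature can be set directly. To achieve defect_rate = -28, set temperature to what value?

temperature = -1

Intervening on temperature fixes its value directly, overriding its dependence on spin_speed.
Substituting into the viscosity equation gives viscosity = -2*temperature - 12.
This gives defect_rate = -6*temperature - 34.
Solve -6*temperature - 34 = -28: temperature = (-28 + 34) / -6 = -1.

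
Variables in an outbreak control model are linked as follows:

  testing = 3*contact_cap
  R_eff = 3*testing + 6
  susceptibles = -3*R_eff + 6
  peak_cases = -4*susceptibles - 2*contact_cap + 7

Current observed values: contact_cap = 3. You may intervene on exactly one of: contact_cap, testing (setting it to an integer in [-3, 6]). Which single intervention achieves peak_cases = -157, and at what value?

set contact_cap = -2

Intervening on contact_cap: with other inputs at their observed values, peak_cases = 106*contact_cap + 55. Solving for -157 gives contact_cap = -2, within [-3, 6].
Intervening on testing: peak_cases = 36*testing + 49. Reaching -157 requires testing = -103/18, not an integer.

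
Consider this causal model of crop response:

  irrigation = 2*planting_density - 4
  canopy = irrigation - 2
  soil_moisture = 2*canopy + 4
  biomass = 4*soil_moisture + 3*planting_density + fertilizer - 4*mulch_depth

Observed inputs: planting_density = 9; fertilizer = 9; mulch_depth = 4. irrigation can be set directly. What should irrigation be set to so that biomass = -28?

irrigation = -6

Intervening on irrigation fixes its value directly, overriding its dependence on planting_density.
Substituting into the soil_moisture equation gives soil_moisture = 2*irrigation.
biomass becomes 8*irrigation + 20.
Solve 8*irrigation + 20 = -28: irrigation = (-28 - 20) / 8 = -6.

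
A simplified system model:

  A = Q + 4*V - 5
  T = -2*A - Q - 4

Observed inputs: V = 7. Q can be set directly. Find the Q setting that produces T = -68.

Q = 6

Substituting into the A equation gives A = Q + 23.
This gives T = -3*Q - 50.
Solve -3*Q - 50 = -68: Q = (-68 + 50) / -3 = 6.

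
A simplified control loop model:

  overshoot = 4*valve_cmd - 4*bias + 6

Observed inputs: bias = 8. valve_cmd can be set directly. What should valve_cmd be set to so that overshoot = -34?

Substituting into the overshoot equation gives overshoot = 4*valve_cmd - 26.
Solve 4*valve_cmd - 26 = -34: valve_cmd = (-34 + 26) / 4 = -2.

valve_cmd = -2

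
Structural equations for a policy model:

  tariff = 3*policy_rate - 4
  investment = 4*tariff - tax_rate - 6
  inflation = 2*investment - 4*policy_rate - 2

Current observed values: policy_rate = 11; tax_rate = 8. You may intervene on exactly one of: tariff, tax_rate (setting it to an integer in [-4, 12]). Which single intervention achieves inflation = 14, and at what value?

set tariff = 11

Intervening on tariff: with other inputs at their observed values, inflation = 8*tariff - 74. Solving for 14 gives tariff = 11, within [-4, 12].
Intervening on tax_rate: inflation = -2*tax_rate + 174. Reaching 14 requires tax_rate = 80, outside [-4, 12].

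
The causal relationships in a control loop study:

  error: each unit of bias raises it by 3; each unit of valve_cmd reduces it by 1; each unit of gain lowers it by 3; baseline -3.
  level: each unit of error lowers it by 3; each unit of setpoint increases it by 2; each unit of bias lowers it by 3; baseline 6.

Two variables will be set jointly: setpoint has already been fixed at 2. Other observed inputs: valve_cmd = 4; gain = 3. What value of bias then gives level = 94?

bias = -3

With setpoint held at 2:
Substituting into the error equation gives error = 3*bias - 16.
So level = -12*bias + 58.
Solve -12*bias + 58 = 94: bias = (94 - 58) / -12 = -3.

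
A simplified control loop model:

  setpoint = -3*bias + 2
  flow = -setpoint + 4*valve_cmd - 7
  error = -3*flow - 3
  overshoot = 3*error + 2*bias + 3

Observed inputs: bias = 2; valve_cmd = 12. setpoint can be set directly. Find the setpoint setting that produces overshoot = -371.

setpoint = 0

Intervening on setpoint fixes its value directly, overriding its dependence on bias.
Substituting into the flow equation gives flow = -setpoint + 41.
error becomes 3*setpoint - 126.
overshoot becomes 9*setpoint - 371.
Solve 9*setpoint - 371 = -371: setpoint = (-371 + 371) / 9 = 0.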